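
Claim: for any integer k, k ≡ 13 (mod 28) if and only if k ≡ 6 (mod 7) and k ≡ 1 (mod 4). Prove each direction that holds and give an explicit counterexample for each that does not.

Equivalent; both directions hold.

(⇐) If k ≡ 6 (mod 7) and k ≡ 1 (mod 4), then by the Chinese remainder theorem k ≡ 13 (mod 28). This is exactly k ≡ 13 (mod 28).

(⇒) Suppose k ≡ 13 (mod 28); write k = 28j + 13. Since 7 ∣ 28, reducing mod 7 gives k ≡ 13 ≡ 6 (mod 7); since 4 ∣ 28, reducing mod 4 gives k ≡ 13 ≡ 1 (mod 4).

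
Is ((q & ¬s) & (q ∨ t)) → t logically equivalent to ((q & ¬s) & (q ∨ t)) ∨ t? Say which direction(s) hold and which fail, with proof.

[⇒] This fails. Under t = F, s = F, q = F, the left side is true but the right side is false.

[⇐] This fails. Under t = F, s = F, q = T, the left side is false but the right side is true.

Both directions fail.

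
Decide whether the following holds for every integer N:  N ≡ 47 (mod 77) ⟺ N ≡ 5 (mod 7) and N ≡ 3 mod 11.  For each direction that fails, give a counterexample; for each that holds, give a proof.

Both directions hold; the statement is true.

Forward direction. Suppose N ≡ 47 (mod 77); write N = 77j + 47. Since 7 ∣ 77, reducing mod 7 gives N ≡ 47 ≡ 5 (mod 7); since 11 ∣ 77, reducing mod 11 gives N ≡ 47 ≡ 3 (mod 11).

Converse. If N ≡ 5 (mod 7) and N ≡ 3 (mod 11), then by the Chinese remainder theorem N ≡ 47 (mod 77). This is exactly N ≡ 47 (mod 77).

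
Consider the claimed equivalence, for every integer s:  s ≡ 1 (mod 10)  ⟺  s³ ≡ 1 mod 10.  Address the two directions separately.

[⇒] Suppose s ≡ 1 (mod 10). Write s = 10j + 1. Then (10j + 1)³ = 1000j³ + 300j² + 30j + 1 = 10(100j³ + 30j² + 3j) + 1, so s³ ≡ 1 (mod 10).

[⇐] Conversely, suppose s³ ≡ 1 (mod 10). The only residue r in {0, …, 9} with r³ ≡ 1 (mod 10) is r = 1, so s ≡ 1 (mod 10).

Equivalent; both directions hold.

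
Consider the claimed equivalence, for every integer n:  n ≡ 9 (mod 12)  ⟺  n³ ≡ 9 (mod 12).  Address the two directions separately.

Both implications hold.

Forward direction. Suppose n ≡ 9 (mod 12). Write n = 12j + 9. Then (12j + 9)³ = 1728j³ + 3888j² + 2916j + 729 = 12(144j³ + 324j² + 243j + 60) + 9, so n³ ≡ 9 (mod 12).

Converse. Suppose n³ ≡ 9 (mod 12). The only residue r in {0, …, 11} with r³ ≡ 9 (mod 12) is r = 9, so n ≡ 9 (mod 12).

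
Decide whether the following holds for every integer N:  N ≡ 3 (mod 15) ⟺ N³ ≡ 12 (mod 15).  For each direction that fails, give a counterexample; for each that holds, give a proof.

Forward direction. Suppose N ≡ 3 (mod 15). Write N = 15j + 3. Then (15j + 3)³ = 3375j³ + 2025j² + 405j + 27 = 15(225j³ + 135j² + 27j + 1) + 12, so N³ ≡ 12 (mod 15).

Converse. Suppose N³ ≡ 12 (mod 15). The only residue r in {0, …, 14} with r³ ≡ 12 (mod 15) is r = 3, so N ≡ 3 (mod 15).

Both directions hold.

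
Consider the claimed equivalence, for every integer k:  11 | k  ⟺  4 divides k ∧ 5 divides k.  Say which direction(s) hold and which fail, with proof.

Both directions fail.

Forward direction. This fails: take k = 11. Certainly 11 ∣ 11, but 4 ∤ 11.

Converse. This fails: take k = 20. Both 4 ∣ 20 and 5 ∣ 20, yet 20 is not a multiple of 11 (since 20 = 1·11 + 9), so 11 ∤ 20.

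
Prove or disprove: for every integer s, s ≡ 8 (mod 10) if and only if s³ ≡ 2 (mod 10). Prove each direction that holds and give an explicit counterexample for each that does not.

(→) Suppose s ≡ 8 (mod 10). Write s = 10j + 8. Then (10j + 8)³ = 1000j³ + 2400j² + 1920j + 512 = 10(100j³ + 240j² + 192j + 51) + 2, so s³ ≡ 2 (mod 10).

(←) Conversely, suppose s³ ≡ 2 (mod 10). The only residue r in {0, …, 9} with r³ ≡ 2 (mod 10) is r = 8, so s ≡ 8 (mod 10).

Both directions hold; the statement is true.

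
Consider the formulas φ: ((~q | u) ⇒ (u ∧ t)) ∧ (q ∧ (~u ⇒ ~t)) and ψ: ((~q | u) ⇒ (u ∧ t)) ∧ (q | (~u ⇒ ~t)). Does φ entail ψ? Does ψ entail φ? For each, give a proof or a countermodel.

(→) Assume the antecedent. If t is true, the antecedent forces (t = T, u = T, q = T), and the consequent holds there. If t is false, the antecedent forces (t = F, u = F, q = T), and the consequent holds there. Either way the consequent holds.

(←) This fails. Under t = T, u = T, q = F, the left side is false but the right side is true.

Not equivalent: only (⇒) holds.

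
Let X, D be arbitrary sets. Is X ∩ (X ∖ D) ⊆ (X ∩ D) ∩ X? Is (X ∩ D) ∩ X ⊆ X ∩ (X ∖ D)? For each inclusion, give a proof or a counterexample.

Both inclusions fail.

Forward inclusion. This inclusion fails. Take X = {1}, D = ∅; then 1 ∈ X ∩ (X ∖ D) but 1 ∉ (X ∩ D) ∩ X.

Reverse inclusion. This inclusion fails. Take X = {1}, D = {1}; then 1 ∈ (X ∩ D) ∩ X but 1 ∉ X ∩ (X ∖ D).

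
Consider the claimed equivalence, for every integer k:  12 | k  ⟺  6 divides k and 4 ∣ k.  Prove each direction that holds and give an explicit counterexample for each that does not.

(⟹) If 12 ∣ k, write k = 12q. Since 12 = 2·6, k = 6·(2q), so 6 ∣ k; and since 12 = 3·4, k = 4·(3q), so 4 ∣ k.

(⟸) Suppose 6 ∣ k and 4 ∣ k. Any common multiple of 6 and 4 is a multiple of their lcm; here lcm(6, 4) = 6·4/gcd(6, 4) = 24/2 = 12, so 12 ∣ k.

Both implications hold.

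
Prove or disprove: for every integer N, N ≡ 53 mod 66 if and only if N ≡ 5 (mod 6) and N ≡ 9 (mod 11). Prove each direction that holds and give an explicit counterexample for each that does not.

The biconditional holds.

(→) Suppose N ≡ 53 (mod 66); write N = 66j + 53. Since 6 ∣ 66, reducing mod 6 gives N ≡ 53 ≡ 5 (mod 6); since 11 ∣ 66, reducing mod 11 gives N ≡ 53 ≡ 9 (mod 11).

(←) Conversely, if N ≡ 5 (mod 6) and N ≡ 9 (mod 11), then by the Chinese remainder theorem N ≡ 53 (mod 66). This is exactly N ≡ 53 (mod 66).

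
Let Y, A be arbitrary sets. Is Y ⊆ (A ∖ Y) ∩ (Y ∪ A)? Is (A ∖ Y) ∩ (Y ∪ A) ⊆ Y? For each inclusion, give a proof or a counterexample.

Forward inclusion. This inclusion fails. Take Y = {1}, A = ∅; then 1 ∈ Y but 1 ∉ (A ∖ Y) ∩ (Y ∪ A).

Reverse inclusion. This inclusion fails. Take Y = ∅, A = {1}; then 1 ∈ (A ∖ Y) ∩ (Y ∪ A) but 1 ∉ Y.

Both inclusions fail.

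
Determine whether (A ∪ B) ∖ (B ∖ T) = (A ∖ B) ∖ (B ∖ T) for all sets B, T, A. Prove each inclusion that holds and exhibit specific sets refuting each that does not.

(⊇) Let x ∈ (A ∖ B) ∖ (B ∖ T). Then either x ∈ A and x ∉ B, T; or x ∈ T ∩ A and x ∉ B. In each case x ∈ (A ∪ B) ∖ (B ∖ T), so (A ∖ B) ∖ (B ∖ T) ⊆ (A ∪ B) ∖ (B ∖ T).

(⊆) This inclusion fails. Take B = {1}, T = {1}, A = ∅; then 1 ∈ (A ∪ B) ∖ (B ∖ T) but 1 ∉ (A ∖ B) ∖ (B ∖ T).

Only the reverse inclusion holds.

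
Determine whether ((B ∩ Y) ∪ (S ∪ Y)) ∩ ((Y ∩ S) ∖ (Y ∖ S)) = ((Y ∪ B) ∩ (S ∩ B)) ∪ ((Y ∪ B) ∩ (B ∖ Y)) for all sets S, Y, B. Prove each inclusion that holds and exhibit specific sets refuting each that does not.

(⊆) fails and (⊇) fails.

Forward inclusion. This inclusion fails. Take S = {1}, Y = {1}, B = ∅; then 1 ∈ ((B ∩ Y) ∪ (S ∪ Y)) ∩ ((Y ∩ S) ∖ (Y ∖ S)) but 1 ∉ ((Y ∪ B) ∩ (S ∩ B)) ∪ ((Y ∪ B) ∩ (B ∖ Y)).

Reverse inclusion. This inclusion fails. Take S = ∅, Y = ∅, B = {1}; then 1 ∈ ((Y ∪ B) ∩ (S ∩ B)) ∪ ((Y ∪ B) ∩ (B ∖ Y)) but 1 ∉ ((B ∩ Y) ∪ (S ∪ Y)) ∩ ((Y ∩ S) ∖ (Y ∖ S)).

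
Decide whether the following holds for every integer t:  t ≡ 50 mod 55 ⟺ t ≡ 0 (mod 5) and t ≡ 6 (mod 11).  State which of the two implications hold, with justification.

The biconditional holds.

(→) Suppose t ≡ 50 (mod 55); write t = 55j + 50. Since 5 ∣ 55, reducing mod 5 gives t ≡ 50 ≡ 0 (mod 5); since 11 ∣ 55, reducing mod 11 gives t ≡ 50 ≡ 6 (mod 11).

(←) Conversely, if t ≡ 0 (mod 5) and t ≡ 6 (mod 11), then by the Chinese remainder theorem t ≡ 50 (mod 55). This is exactly t ≡ 50 (mod 55).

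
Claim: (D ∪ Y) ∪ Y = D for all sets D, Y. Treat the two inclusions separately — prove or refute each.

(⟸) Let x ∈ D. Then either x ∈ D and x ∉ Y; or x ∈ D ∩ Y. In each case x ∈ (D ∪ Y) ∪ Y, so D ⊆ (D ∪ Y) ∪ Y.

(⟹) This inclusion fails. Take D = ∅, Y = {1}; then 1 ∈ (D ∪ Y) ∪ Y but 1 ∉ D.

The sets are not equal: only the reverse inclusion holds.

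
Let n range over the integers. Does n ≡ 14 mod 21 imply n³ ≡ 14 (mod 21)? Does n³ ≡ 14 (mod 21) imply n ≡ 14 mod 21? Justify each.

Forward direction. Suppose n ≡ 14 mod 21. Write n = 21j + 14. Then (21j + 14)³ = 9261j³ + 18522j² + 12348j + 2744 = 21(441j³ + 882j² + 588j + 130) + 14, so n³ ≡ 14 (mod 21).

Converse. Suppose n³ ≡ 14 (mod 21). The only residue r in {0, …, 20} with r³ ≡ 14 (mod 21) is r = 14, so n ≡ 14 (mod 21).

The biconditional holds.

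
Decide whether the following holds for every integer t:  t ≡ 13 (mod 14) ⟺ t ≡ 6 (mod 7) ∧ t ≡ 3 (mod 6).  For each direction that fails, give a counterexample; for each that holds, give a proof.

Only the reverse direction holds.

Forward direction. This fails: t = 41 gives 41 ≡ 13 (mod 14) but 41 ≡ 5 (mod 6), so the conjunction on the right does not hold.

Converse. If t ≡ 6 (mod 7) and t ≡ 3 (mod 6), then by the Chinese remainder theorem t ≡ 27 (mod 42). Since 27 ≡ 13 (mod 14) and 14 ∣ 42, we get t ≡ 13 (mod 14).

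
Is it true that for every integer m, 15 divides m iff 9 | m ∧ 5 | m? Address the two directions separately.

(→) This fails: take m = 15. Certainly 15 ∣ 15, but 9 ∤ 15.

(←) Suppose 9 ∣ m and 5 ∣ m. Any common multiple of 9 and 5 is a multiple of their lcm; here gcd(9, 5) = 1, so lcm(9, 5) = 9·5 = 45, so 45 ∣ m. Since 15 ∣ 45, it follows that 15 ∣ m.

The forward direction fails; the converse holds.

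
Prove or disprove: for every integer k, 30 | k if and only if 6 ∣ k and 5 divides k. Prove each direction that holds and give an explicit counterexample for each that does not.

Equivalent; both directions hold.

(⟸) Suppose 6 ∣ k and 5 ∣ k. Any common multiple of 6 and 5 is a multiple of their lcm; here gcd(6, 5) = 1, so lcm(6, 5) = 6·5 = 30, so 30 ∣ k.

(⟹) If 30 ∣ k, write k = 30q. Since 30 = 5·6, k = 6·(5q), so 6 ∣ k; and since 30 = 6·5, k = 5·(6q), so 5 ∣ k.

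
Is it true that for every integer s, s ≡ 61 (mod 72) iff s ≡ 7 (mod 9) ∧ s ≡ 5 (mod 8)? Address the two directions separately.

Both implications hold.

Converse. If s ≡ 7 (mod 9) and s ≡ 5 (mod 8), then by the Chinese remainder theorem s ≡ 61 (mod 72). This is exactly s ≡ 61 (mod 72).

Forward direction. Suppose s ≡ 61 (mod 72); write s = 72j + 61. Since 9 ∣ 72, reducing mod 9 gives s ≡ 61 ≡ 7 (mod 9); since 8 ∣ 72, reducing mod 8 gives s ≡ 61 ≡ 5 (mod 8).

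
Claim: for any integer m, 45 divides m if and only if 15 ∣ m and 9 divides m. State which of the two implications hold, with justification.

The biconditional holds.

Forward direction. If 45 ∣ m, write m = 45q. Since 45 = 3·15, m = 15·(3q), so 15 ∣ m; and since 45 = 5·9, m = 9·(5q), so 9 ∣ m.

Converse. Suppose 15 ∣ m and 9 ∣ m. Any common multiple of 15 and 9 is a multiple of their lcm; here lcm(15, 9) = 15·9/gcd(15, 9) = 135/3 = 45, so 45 ∣ m.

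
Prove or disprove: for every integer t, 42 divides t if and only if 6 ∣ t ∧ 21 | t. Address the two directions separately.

Equivalent; both directions hold.

(⟹) If 42 ∣ t, write t = 42q. Since 42 = 7·6, t = 6·(7q), so 6 ∣ t; and since 42 = 2·21, t = 21·(2q), so 21 ∣ t.

(⟸) Suppose 6 ∣ t and 21 ∣ t. Any common multiple of 6 and 21 is a multiple of their lcm; here lcm(6, 21) = 6·21/gcd(6, 21) = 126/3 = 42, so 42 ∣ t.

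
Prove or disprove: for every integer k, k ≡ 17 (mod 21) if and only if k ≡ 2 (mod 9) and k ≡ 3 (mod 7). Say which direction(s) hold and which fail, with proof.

(⇒) fails; (⇐) holds.

(⟹) This fails: k = 17 gives 17 ≡ 17 (mod 21) but 17 ≡ 8 (mod 9), so the conjunction on the right does not hold.

(⟸) Conversely, if k ≡ 2 (mod 9) and k ≡ 3 (mod 7), then by the Chinese remainder theorem k ≡ 38 (mod 63). Since 38 ≡ 17 (mod 21) and 21 ∣ 63, we get k ≡ 17 (mod 21).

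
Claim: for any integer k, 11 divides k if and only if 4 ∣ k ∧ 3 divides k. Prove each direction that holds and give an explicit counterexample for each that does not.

(⇒) fails and (⇐) fails.

(⟹) This fails: take k = 11. Certainly 11 ∣ 11, but 4 ∤ 11.

(⟸) This fails: take k = 12. Both 4 ∣ 12 and 3 ∣ 12, yet 12 is not a multiple of 11 (since 12 = 1·11 + 1), so 11 ∤ 12.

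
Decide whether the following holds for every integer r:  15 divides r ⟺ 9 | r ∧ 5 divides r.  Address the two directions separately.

Only the converse holds.

[⇐] Suppose 9 ∣ r and 5 ∣ r. Any common multiple of 9 and 5 is a multiple of their lcm; here gcd(9, 5) = 1, so lcm(9, 5) = 9·5 = 45, so 45 ∣ r. Since 15 ∣ 45, it follows that 15 ∣ r.

[⇒] This fails: take r = 15. Certainly 15 ∣ 15, but 9 ∤ 15.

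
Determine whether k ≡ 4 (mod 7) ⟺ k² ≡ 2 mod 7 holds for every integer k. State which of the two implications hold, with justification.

[⇒] Suppose k ≡ 4 (mod 7). Write k = 7j + 4. Then (7j + 4)² = 49j² + 56j + 16 = 7(7j² + 8j + 2) + 2, so k² ≡ 2 (mod 7).

[⇐] This fails: take k = 3. Then 3² = 9 ≡ 2 (mod 7), yet 3 ≡ 3 (mod 7), not 4.

Not equivalent: only (⇒) holds.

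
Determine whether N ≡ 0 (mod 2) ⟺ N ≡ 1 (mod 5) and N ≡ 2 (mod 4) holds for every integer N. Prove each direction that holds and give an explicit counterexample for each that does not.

Not equivalent: only (⇐) holds.

[⇒] This fails: N = 0 gives 0 ≡ 0 (mod 2) but 0 ≡ 0 (mod 5), so the conjunction on the right does not hold.

[⇐] Conversely, if N ≡ 1 (mod 5) and N ≡ 2 (mod 4), then by the Chinese remainder theorem N ≡ 6 (mod 20). Since 6 ≡ 0 (mod 2) and 2 ∣ 20, we get N ≡ 0 (mod 2).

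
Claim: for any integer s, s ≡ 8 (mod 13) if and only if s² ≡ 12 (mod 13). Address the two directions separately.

(⇒) Suppose s ≡ 8 (mod 13). Write s = 13j + 8. Then (13j + 8)² = 169j² + 208j + 64 = 13(13j² + 16j + 4) + 12, so s² ≡ 12 (mod 13).

(⇐) This fails: take s = 5. Then 5² = 25 ≡ 12 (mod 13), yet 5 ≡ 5 (mod 13), not 8.

Only the forward direction holds.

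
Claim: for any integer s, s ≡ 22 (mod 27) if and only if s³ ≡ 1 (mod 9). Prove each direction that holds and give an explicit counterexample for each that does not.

(⟹) Suppose s ≡ 22 (mod 27). Then s³ ≡ 22³ = 10648 (mod 27), and since 9 ∣ 27, also s³ ≡ 1 (mod 9).

(⟸) This fails: take s = 1. Then 1³ = 1 ≡ 1 (mod 9), yet 1 ≡ 1 (mod 27), not 22.

Not equivalent: only (⇒) holds.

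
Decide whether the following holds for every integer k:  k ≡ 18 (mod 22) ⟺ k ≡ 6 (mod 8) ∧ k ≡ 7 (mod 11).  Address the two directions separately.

Only the reverse direction holds.

(⟹) This fails: k = 40 gives 40 ≡ 18 (mod 22) but 40 ≡ 0 (mod 8), so the conjunction on the right does not hold.

(⟸) Conversely, if k ≡ 6 (mod 8) and k ≡ 7 (mod 11), then by the Chinese remainder theorem k ≡ 62 (mod 88). Since 62 ≡ 18 (mod 22) and 22 ∣ 88, we get k ≡ 18 (mod 22).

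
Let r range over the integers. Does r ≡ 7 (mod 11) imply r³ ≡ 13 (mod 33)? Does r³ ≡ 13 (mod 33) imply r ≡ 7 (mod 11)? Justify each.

Forward direction. This fails: take r = 18. Then 18 ≡ 7 (mod 11), but 18³ = 5832 ≡ 24 (mod 33), not 13.

Converse. The residues r modulo 33 with r³ ≡ 13 (mod 33) are exactly {7}, and each is ≡ 7 (mod 11).

Only the reverse direction holds.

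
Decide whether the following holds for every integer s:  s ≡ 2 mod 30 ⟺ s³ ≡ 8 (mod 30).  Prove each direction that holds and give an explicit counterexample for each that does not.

(⇒) Suppose s ≡ 2 mod 30. Write s = 30j + 2. Then (30j + 2)³ = 27000j³ + 5400j² + 360j + 8 = 30(900j³ + 180j² + 12j) + 8, so s³ ≡ 8 (mod 30).

(⇐) Conversely, suppose s³ ≡ 8 (mod 30). The only residue r in {0, …, 29} with r³ ≡ 8 (mod 30) is r = 2, so s ≡ 2 (mod 30).

Equivalent; both directions hold.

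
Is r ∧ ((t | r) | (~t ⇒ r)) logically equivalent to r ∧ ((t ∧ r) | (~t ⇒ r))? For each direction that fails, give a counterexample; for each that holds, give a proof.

Forward direction. Assume the antecedent. If t is true, the antecedent forces (t = T, r = T), and r ∧ ((t ∧ r) | (~t ⇒ r)) holds there. If t is false, the antecedent forces (t = F, r = T), and r ∧ ((t ∧ r) | (~t ⇒ r)) holds there. Either way r ∧ ((t ∧ r) | (~t ⇒ r)) holds.

Converse. Assume the antecedent. If t is true, the antecedent forces (t = T, r = T), and r ∧ ((t | r) | (~t ⇒ r)) holds there. If t is false, the antecedent forces (t = F, r = T), and r ∧ ((t | r) | (~t ⇒ r)) holds there. Either way r ∧ ((t | r) | (~t ⇒ r)) holds.

Both directions hold.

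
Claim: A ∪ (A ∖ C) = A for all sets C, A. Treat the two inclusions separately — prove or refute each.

The two sets are equal.

(⟹) Let x ∈ A ∪ (A ∖ C). Then either x ∈ A and x ∉ C; or x ∈ C ∩ A. In each case x ∈ A, so A ∪ (A ∖ C) ⊆ A.

(⟸) Let x ∈ A. Then either x ∈ A and x ∉ C; or x ∈ C ∩ A. In each case x ∈ A ∪ (A ∖ C), so A ⊆ A ∪ (A ∖ C).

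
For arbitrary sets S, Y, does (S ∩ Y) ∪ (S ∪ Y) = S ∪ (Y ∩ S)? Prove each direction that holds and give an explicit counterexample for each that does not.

(⟹) This inclusion fails. Take S = ∅, Y = {1}; then 1 ∈ (S ∩ Y) ∪ (S ∪ Y) but 1 ∉ S ∪ (Y ∩ S).

(⟸) Let x ∈ S ∪ (Y ∩ S). Then either x ∈ S and x ∉ Y; or x ∈ S ∩ Y. In each case x ∈ (S ∩ Y) ∪ (S ∪ Y), so S ∪ (Y ∩ S) ⊆ (S ∩ Y) ∪ (S ∪ Y).

Only the reverse inclusion holds.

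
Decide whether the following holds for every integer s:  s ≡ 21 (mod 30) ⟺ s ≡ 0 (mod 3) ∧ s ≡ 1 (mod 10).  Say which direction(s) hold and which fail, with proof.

(←) If s ≡ 0 (mod 3) and s ≡ 1 (mod 10), then by the Chinese remainder theorem s ≡ 21 (mod 30). This is exactly s ≡ 21 (mod 30).

(→) Suppose s ≡ 21 (mod 30); write s = 30j + 21. Since 3 ∣ 30, reducing mod 3 gives s ≡ 21 ≡ 0 (mod 3); since 10 ∣ 30, reducing mod 10 gives s ≡ 21 ≡ 1 (mod 10).

Both directions hold.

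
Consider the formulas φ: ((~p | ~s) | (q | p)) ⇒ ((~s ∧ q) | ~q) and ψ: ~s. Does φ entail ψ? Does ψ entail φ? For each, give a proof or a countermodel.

Only the converse holds.

(⟹) This fails. Under q = F, s = T, p = F, the left side is true but the right side is false.

(⟸) Assume the antecedent. If q is true, the antecedent forces (q = T, s = F, p = F) or (q = T, s = F, p = T), and the consequent holds there. If q is false, the consequent reduces to true regardless of the other variables. Either way the consequent holds.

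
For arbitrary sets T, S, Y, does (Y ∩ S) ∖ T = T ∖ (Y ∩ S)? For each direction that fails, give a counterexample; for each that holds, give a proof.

(⟹) This inclusion fails. Take T = ∅, S = {1}, Y = {1}; then 1 ∈ (Y ∩ S) ∖ T but 1 ∉ T ∖ (Y ∩ S).

(⟸) This inclusion fails. Take T = {1}, S = ∅, Y = ∅; then 1 ∈ T ∖ (Y ∩ S) but 1 ∉ (Y ∩ S) ∖ T.

Neither inclusion holds.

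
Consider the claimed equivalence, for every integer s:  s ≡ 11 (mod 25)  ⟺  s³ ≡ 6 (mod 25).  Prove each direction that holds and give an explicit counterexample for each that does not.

Both implications hold.

(→) Suppose s ≡ 11 (mod 25). Write s = 25j + 11. Then (25j + 11)³ = 15625j³ + 20625j² + 9075j + 1331 = 25(625j³ + 825j² + 363j + 53) + 6, so s³ ≡ 6 (mod 25).

(←) Conversely, suppose s³ ≡ 6 (mod 25). The only residue r in {0, …, 24} with r³ ≡ 6 (mod 25) is r = 11, so s ≡ 11 (mod 25).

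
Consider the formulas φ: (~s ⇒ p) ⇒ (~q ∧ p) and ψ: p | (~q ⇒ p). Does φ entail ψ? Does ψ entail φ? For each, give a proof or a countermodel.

(⇒) This fails. Under p = F, s = F, q = F, the left side is true but the right side is false.

(⇐) This fails. Under p = T, s = F, q = T, the left side is false but the right side is true.

Neither implication holds.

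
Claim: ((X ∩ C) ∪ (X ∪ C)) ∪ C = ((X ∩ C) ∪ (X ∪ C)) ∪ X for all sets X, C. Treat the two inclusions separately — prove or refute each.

(⊆) Let x ∈ ((X ∩ C) ∪ (X ∪ C)) ∪ C. Then either x ∈ X and x ∉ C; or x ∈ C and x ∉ X; or x ∈ X ∩ C. In each case x ∈ ((X ∩ C) ∪ (X ∪ C)) ∪ X, so ((X ∩ C) ∪ (X ∪ C)) ∪ C ⊆ ((X ∩ C) ∪ (X ∪ C)) ∪ X.

(⊇) Let x ∈ ((X ∩ C) ∪ (X ∪ C)) ∪ X. Then either x ∈ X and x ∉ C; or x ∈ C and x ∉ X; or x ∈ X ∩ C. In each case x ∈ ((X ∩ C) ∪ (X ∪ C)) ∪ C, so ((X ∩ C) ∪ (X ∪ C)) ∪ X ⊆ ((X ∩ C) ∪ (X ∪ C)) ∪ C.

The two sets are equal.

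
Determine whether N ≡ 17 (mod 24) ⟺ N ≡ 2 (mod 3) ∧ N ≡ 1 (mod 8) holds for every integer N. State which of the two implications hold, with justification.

(⟹) Suppose N ≡ 17 (mod 24); write N = 24j + 17. Since 3 ∣ 24, reducing mod 3 gives N ≡ 17 ≡ 2 (mod 3); since 8 ∣ 24, reducing mod 8 gives N ≡ 17 ≡ 1 (mod 8).

(⟸) Conversely, if N ≡ 2 (mod 3) and N ≡ 1 (mod 8), then by the Chinese remainder theorem N ≡ 17 (mod 24). This is exactly N ≡ 17 (mod 24).

Both implications hold.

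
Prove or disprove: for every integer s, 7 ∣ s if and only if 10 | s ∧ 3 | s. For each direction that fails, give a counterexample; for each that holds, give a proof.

[⇒] This fails: take s = 7. Certainly 7 ∣ 7, but 10 ∤ 7.

[⇐] This fails: take s = 30. Both 10 ∣ 30 and 3 ∣ 30, yet 30 is not a multiple of 7 (since 30 = 4·7 + 2), so 7 ∤ 30.

Both directions fail.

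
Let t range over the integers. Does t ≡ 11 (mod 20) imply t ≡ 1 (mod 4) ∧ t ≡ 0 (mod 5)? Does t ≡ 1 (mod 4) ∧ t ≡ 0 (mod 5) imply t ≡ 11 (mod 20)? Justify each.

Both directions fail.

[⇒] This fails: t = 11 gives 11 ≡ 11 (mod 20) but 11 ≡ 3 (mod 4), so the conjunction on the right does not hold.

[⇐] This fails: t = 5 satisfies both congruences on the right (5 ≡ 1 mod 4 and 5 ≡ 0 mod 5) yet 5 ≡ 5 (mod 20), not 11.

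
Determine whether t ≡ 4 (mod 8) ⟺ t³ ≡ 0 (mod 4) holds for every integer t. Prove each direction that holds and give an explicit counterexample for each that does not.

Forward direction. Suppose t ≡ 4 (mod 8). Then t³ ≡ 4³ = 64 (mod 8), and since 4 ∣ 8, also t³ ≡ 0 (mod 4).

Converse. This fails: take t = 0. Then 0³ = 0 ≡ 0 (mod 4), yet 0 ≡ 0 (mod 8), not 4.

The forward direction holds; the converse fails.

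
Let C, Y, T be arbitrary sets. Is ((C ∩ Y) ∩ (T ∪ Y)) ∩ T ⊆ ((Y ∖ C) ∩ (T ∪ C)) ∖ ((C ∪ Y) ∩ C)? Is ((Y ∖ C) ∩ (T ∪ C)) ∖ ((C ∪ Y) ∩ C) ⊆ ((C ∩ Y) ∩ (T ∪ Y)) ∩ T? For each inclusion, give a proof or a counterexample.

(⊆) This inclusion fails. Take C = {1}, Y = {1}, T = {1}; then 1 ∈ ((C ∩ Y) ∩ (T ∪ Y)) ∩ T but 1 ∉ ((Y ∖ C) ∩ (T ∪ C)) ∖ ((C ∪ Y) ∩ C).

(⊇) This inclusion fails. Take C = ∅, Y = {1}, T = {1}; then 1 ∈ ((Y ∖ C) ∩ (T ∪ C)) ∖ ((C ∪ Y) ∩ C) but 1 ∉ ((C ∩ Y) ∩ (T ∪ Y)) ∩ T.

Neither inclusion holds.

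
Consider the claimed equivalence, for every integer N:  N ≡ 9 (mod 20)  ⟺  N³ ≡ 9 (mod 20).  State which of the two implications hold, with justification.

(⟹) Suppose N ≡ 9 (mod 20). Write N = 20j + 9. Then (20j + 9)³ = 8000j³ + 10800j² + 4860j + 729 = 20(400j³ + 540j² + 243j + 36) + 9, so N³ ≡ 9 (mod 20).

(⟸) Conversely, suppose N³ ≡ 9 (mod 20). The only residue r in {0, …, 19} with r³ ≡ 9 (mod 20) is r = 9, so N ≡ 9 (mod 20).

The biconditional holds.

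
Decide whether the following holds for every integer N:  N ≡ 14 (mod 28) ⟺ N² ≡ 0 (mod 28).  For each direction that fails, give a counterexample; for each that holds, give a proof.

Forward direction. Suppose N ≡ 14 (mod 28). Write N = 28j + 14. Then (28j + 14)² = 784j² + 784j + 196 = 28(28j² + 28j + 7) + 0, so N² ≡ 0 (mod 28).

Converse. This fails: take N = 0. Then 0² = 0 ≡ 0 (mod 28), yet 0 ≡ 0 (mod 28), not 14.

Only the forward direction holds.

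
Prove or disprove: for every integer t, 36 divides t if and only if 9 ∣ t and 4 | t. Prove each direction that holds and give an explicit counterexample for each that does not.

Both implications hold.

[⇐] Suppose 9 ∣ t and 4 ∣ t. Any common multiple of 9 and 4 is a multiple of their lcm; here gcd(9, 4) = 1, so lcm(9, 4) = 9·4 = 36, so 36 ∣ t.

[⇒] If 36 ∣ t, write t = 36q. Since 36 = 4·9, t = 9·(4q), so 9 ∣ t; and since 36 = 9·4, t = 4·(9q), so 4 ∣ t.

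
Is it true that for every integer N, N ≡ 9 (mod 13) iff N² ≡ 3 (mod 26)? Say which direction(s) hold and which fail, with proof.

(⟹) This fails: take N = 22. Then 22 ≡ 9 (mod 13), but 22² = 484 ≡ 16 (mod 26), not 3.

(⟸) This fails: take N = 17. Then 17² = 289 ≡ 3 (mod 26), yet 17 ≡ 4 (mod 13), not 9.

(⇒) fails and (⇐) fails.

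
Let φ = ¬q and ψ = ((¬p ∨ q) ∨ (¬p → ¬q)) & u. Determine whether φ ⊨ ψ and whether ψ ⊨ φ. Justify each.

(⇒) fails and (⇐) fails.

Forward direction. This fails. Under q = F, u = F, p = F, the left side is true but the right side is false.

Converse. This fails. Under q = T, u = T, p = F, the left side is false but the right side is true.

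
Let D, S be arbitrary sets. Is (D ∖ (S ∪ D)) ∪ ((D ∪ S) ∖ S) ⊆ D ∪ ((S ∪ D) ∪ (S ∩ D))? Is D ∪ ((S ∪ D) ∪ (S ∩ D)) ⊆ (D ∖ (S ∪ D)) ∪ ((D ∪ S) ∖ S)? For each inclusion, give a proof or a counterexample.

The sets are not equal: only the forward inclusion holds.

(⟸) This inclusion fails. Take D = ∅, S = {1}; then 1 ∈ D ∪ ((S ∪ D) ∪ (S ∩ D)) but 1 ∉ (D ∖ (S ∪ D)) ∪ ((D ∪ S) ∖ S).

(⟹) Let x ∈ (D ∖ (S ∪ D)) ∪ ((D ∪ S) ∖ S). Then x ∈ D and x ∉ S, from which x ∈ D ∪ ((S ∪ D) ∪ (S ∩ D)).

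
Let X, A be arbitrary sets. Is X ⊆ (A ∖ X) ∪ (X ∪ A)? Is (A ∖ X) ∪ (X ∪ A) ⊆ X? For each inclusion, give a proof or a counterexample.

The sets are not equal: only the forward inclusion holds.

(⊆) Let x ∈ X. Then either x ∈ X and x ∉ A; or x ∈ X ∩ A. In each case x ∈ (A ∖ X) ∪ (X ∪ A), so X ⊆ (A ∖ X) ∪ (X ∪ A).

(⊇) This inclusion fails. Take X = ∅, A = {1}; then 1 ∈ (A ∖ X) ∪ (X ∪ A) but 1 ∉ X.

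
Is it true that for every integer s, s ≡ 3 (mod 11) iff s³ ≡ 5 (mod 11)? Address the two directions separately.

(⇒) Suppose s ≡ 3 (mod 11). Write s = 11j + 3. Then (11j + 3)³ = 1331j³ + 1089j² + 297j + 27 = 11(121j³ + 99j² + 27j + 2) + 5, so s³ ≡ 5 (mod 11).

(⇐) For the converse, argue contrapositively. If s ≢ 3 (mod 11), then s is congruent to one of 0, 1, 2, 4, 5, 6, 7, 8, 9, 10 modulo 11, and these give s³ ≡ 0, 1, 8, 9, 4, 7, 2, 6, 3, 10 respectively — never 5.

Equivalent; both directions hold.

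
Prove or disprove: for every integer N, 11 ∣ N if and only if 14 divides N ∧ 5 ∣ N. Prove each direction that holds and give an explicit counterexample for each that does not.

(⟹) This fails: take N = 11. Certainly 11 ∣ 11, but 14 ∤ 11.

(⟸) This fails: take N = 70. Both 14 ∣ 70 and 5 ∣ 70, yet 70 is not a multiple of 11 (since 70 = 6·11 + 4), so 11 ∤ 70.

Both directions fail.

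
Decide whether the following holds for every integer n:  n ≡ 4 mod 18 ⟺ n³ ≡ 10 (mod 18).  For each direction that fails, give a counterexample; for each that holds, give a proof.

Not equivalent: only (⇒) holds.

(⟹) Suppose n ≡ 4 mod 18. Write n = 18j + 4. Then (18j + 4)³ = 5832j³ + 3888j² + 864j + 64 = 18(324j³ + 216j² + 48j + 3) + 10, so n³ ≡ 10 (mod 18).

(⟸) This fails: take n = 10. Then 10³ = 1000 ≡ 10 (mod 18), yet 10 ≡ 10 (mod 18), not 4.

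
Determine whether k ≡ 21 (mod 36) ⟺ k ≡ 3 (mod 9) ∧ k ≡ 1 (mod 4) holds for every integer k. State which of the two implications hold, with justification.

The biconditional holds.

Forward direction. Suppose k ≡ 21 (mod 36); write k = 36j + 21. Since 9 ∣ 36, reducing mod 9 gives k ≡ 21 ≡ 3 (mod 9); since 4 ∣ 36, reducing mod 4 gives k ≡ 21 ≡ 1 (mod 4).

Converse. If k ≡ 3 (mod 9) and k ≡ 1 (mod 4), then by the Chinese remainder theorem k ≡ 21 (mod 36). This is exactly k ≡ 21 (mod 36).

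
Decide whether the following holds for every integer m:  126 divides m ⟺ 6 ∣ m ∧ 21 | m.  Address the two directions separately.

(⟹) If 126 ∣ m, write m = 126q. Since 126 = 21·6, m = 6·(21q), so 6 ∣ m; and since 126 = 6·21, m = 21·(6q), so 21 ∣ m.

(⟸) This fails: take m = 42. Both 6 ∣ 42 and 21 ∣ 42, yet 42 is not a multiple of 126 (since 42 = 0·126 + 42), so 126 ∤ 42.

The forward direction holds; the converse fails.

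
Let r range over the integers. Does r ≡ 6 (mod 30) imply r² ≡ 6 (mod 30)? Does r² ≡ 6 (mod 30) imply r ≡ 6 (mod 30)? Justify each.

Not equivalent: only (⇒) holds.

(⟹) Suppose r ≡ 6 (mod 30). Write r = 30j + 6. Then (30j + 6)² = 900j² + 360j + 36 = 30(30j² + 12j + 1) + 6, so r² ≡ 6 (mod 30).

(⟸) This fails: take r = 24. Then 24² = 576 ≡ 6 (mod 30), yet 24 ≡ 24 (mod 30), not 6.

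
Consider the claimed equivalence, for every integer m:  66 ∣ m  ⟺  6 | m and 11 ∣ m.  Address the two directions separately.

[⇒] If 66 ∣ m, write m = 66q. Since 66 = 11·6, m = 6·(11q), so 6 ∣ m; and since 66 = 6·11, m = 11·(6q), so 11 ∣ m.

[⇐] Suppose 6 ∣ m and 11 ∣ m. Any common multiple of 6 and 11 is a multiple of their lcm; here gcd(6, 11) = 1, so lcm(6, 11) = 6·11 = 66, so 66 ∣ m.

The biconditional holds.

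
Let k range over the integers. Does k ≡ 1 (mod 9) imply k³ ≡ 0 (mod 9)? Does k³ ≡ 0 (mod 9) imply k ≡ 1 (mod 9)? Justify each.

(⟹) This fails: take k = 1. Then 1 ≡ 1 (mod 9), but 1³ = 1 ≡ 1 (mod 9), not 0.

(⟸) This fails: take k = 0. Then 0³ = 0 ≡ 0 (mod 9), yet 0 ≡ 0 (mod 9), not 1.

(⇒) fails and (⇐) fails.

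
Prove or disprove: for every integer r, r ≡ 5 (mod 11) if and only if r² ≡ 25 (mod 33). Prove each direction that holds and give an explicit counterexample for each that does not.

Neither direction holds.

Forward direction. This fails: take r = 27. Then 27 ≡ 5 (mod 11), but 27² = 729 ≡ 3 (mod 33), not 25.

Converse. This fails: take r = 17. Then 17² = 289 ≡ 25 (mod 33), yet 17 ≡ 6 (mod 11), not 5.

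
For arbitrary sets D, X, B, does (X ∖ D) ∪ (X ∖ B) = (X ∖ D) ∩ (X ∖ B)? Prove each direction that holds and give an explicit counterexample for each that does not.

Forward inclusion. This inclusion fails. Take D = {1}, X = {1}, B = ∅; then 1 ∈ (X ∖ D) ∪ (X ∖ B) but 1 ∉ (X ∖ D) ∩ (X ∖ B).

Reverse inclusion. Let x ∈ (X ∖ D) ∩ (X ∖ B). Then x ∈ X and x ∉ D, B, from which x ∈ (X ∖ D) ∪ (X ∖ B).

(⊆) fails; (⊇) holds.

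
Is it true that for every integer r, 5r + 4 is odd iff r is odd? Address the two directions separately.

(⇒) Suppose 5r + 4 is odd. Since 5 is odd, 5r and r have the same parity, so 5r + 4 ≡ r + 4 (mod 2). As 4 is even, 5r + 4 is odd exactly when r is odd. Thus r is odd.

(⇐) Conversely, suppose r is odd; write r = 2j + 1. Then 5r + 4 = 5·(2j + 1) + 4 = 2·5j + 9, which is odd.

Both directions hold.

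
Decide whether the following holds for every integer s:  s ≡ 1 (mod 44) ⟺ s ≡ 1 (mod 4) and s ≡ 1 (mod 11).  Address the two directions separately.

[⇒] Suppose s ≡ 1 (mod 44); write s = 44j + 1. Since 4 ∣ 44, reducing mod 4 gives s ≡ 1 (mod 4); since 11 ∣ 44, reducing mod 11 gives s ≡ 1 (mod 11).

[⇐] Conversely, if s ≡ 1 (mod 4) and s ≡ 1 (mod 11), then by the Chinese remainder theorem s ≡ 1 (mod 44). This is exactly s ≡ 1 (mod 44).

Both implications hold.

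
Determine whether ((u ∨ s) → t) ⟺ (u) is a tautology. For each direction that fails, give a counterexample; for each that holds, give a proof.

(⇒) fails and (⇐) fails.

(→) This fails. Under s = F, u = F, t = F, the left side is true but the right side is false.

(←) This fails. Under s = F, u = T, t = F, the left side is false but the right side is true.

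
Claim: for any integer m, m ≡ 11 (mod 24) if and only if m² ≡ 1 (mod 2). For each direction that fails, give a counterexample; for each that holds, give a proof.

(←) This fails: take m = 1. Then 1² = 1 ≡ 1 (mod 2), yet 1 ≡ 1 (mod 24), not 11.

(→) Suppose m ≡ 11 (mod 24). Then m² ≡ 11² = 121 (mod 24), and since 2 ∣ 24, also m² ≡ 1 (mod 2).

(⇒) holds; (⇐) fails.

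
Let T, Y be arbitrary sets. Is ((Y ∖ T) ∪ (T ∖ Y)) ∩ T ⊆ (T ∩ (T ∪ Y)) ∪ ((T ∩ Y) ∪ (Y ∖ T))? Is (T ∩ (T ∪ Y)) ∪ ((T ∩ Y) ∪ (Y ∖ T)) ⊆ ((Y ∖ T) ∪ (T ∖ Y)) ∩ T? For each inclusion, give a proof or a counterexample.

(⊆) holds; (⊇) fails.

(⊇) This inclusion fails. Take T = ∅, Y = {1}; then 1 ∈ (T ∩ (T ∪ Y)) ∪ ((T ∩ Y) ∪ (Y ∖ T)) but 1 ∉ ((Y ∖ T) ∪ (T ∖ Y)) ∩ T.

(⊆) Let x ∈ ((Y ∖ T) ∪ (T ∖ Y)) ∩ T. Then x ∈ T and x ∉ Y, from which x ∈ (T ∩ (T ∪ Y)) ∪ ((T ∩ Y) ∪ (Y ∖ T)).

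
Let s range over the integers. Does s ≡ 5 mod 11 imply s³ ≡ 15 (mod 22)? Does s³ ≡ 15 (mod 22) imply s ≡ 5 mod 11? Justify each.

(⟹) This fails: take s = 16. Then 16 ≡ 5 (mod 11), but 16³ = 4096 ≡ 4 (mod 22), not 15.

(⟸) Conversely, the residues r modulo 22 with r³ ≡ 15 (mod 22) are exactly {5}, and each is ≡ 5 (mod 11).

Only the converse holds.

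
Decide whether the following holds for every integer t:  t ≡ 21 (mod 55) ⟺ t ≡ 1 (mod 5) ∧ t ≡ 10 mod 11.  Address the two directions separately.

Both directions hold.

Forward direction. Suppose t ≡ 21 (mod 55); write t = 55j + 21. Since 5 ∣ 55, reducing mod 5 gives t ≡ 21 ≡ 1 (mod 5); since 11 ∣ 55, reducing mod 11 gives t ≡ 21 ≡ 10 (mod 11).

Converse. If t ≡ 1 (mod 5) and t ≡ 10 (mod 11), then by the Chinese remainder theorem t ≡ 21 (mod 55). This is exactly t ≡ 21 (mod 55).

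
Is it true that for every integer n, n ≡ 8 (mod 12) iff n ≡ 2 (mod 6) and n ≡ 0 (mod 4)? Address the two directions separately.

Both implications hold.

(⟸) If n ≡ 2 (mod 6) and n ≡ 0 (mod 4), then by the Chinese remainder theorem n ≡ 8 (mod 12). This is exactly n ≡ 8 (mod 12).

(⟹) Suppose n ≡ 8 (mod 12); write n = 12j + 8. Since 6 ∣ 12, reducing mod 6 gives n ≡ 8 ≡ 2 (mod 6); since 4 ∣ 12, reducing mod 4 gives n ≡ 8 ≡ 0 (mod 4).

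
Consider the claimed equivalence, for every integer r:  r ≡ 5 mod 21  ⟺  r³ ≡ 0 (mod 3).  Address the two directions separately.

(→) This fails: take r = 5. Then 5 ≡ 5 (mod 21), but 5³ = 125 ≡ 2 (mod 3), not 0.

(←) This fails: take r = 0. Then 0³ = 0 ≡ 0 (mod 3), yet 0 ≡ 0 (mod 21), not 5.

Neither direction holds.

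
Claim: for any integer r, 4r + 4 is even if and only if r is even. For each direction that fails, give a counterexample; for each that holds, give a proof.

Only the reverse direction holds.

[⇒] This fails: take r = 5. Then 4r + 4 = 24, which is even, yet r = 5 is odd, not even.

[⇐] Suppose r is even. Since 4 is even, 4r is even for every r, so 4r + 4 has the same parity as 4, which is even. Hence 4r + 4 is even.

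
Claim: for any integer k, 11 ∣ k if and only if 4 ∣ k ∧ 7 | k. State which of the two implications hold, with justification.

(⟹) This fails: take k = 11. Certainly 11 ∣ 11, but 4 ∤ 11.

(⟸) This fails: take k = 28. Both 4 ∣ 28 and 7 ∣ 28, yet 28 is not a multiple of 11 (since 28 = 2·11 + 6), so 11 ∤ 28.

Both directions fail.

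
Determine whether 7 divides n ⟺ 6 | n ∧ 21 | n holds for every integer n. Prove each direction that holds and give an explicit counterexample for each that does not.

(→) This fails: take n = 7. Certainly 7 ∣ 7, but 6 ∤ 7.

(←) Suppose 6 ∣ n and 21 ∣ n. Any common multiple of 6 and 21 is a multiple of their lcm; here lcm(6, 21) = 6·21/gcd(6, 21) = 126/3 = 42, so 42 ∣ n. Since 7 ∣ 42, it follows that 7 ∣ n.

The forward direction fails; the converse holds.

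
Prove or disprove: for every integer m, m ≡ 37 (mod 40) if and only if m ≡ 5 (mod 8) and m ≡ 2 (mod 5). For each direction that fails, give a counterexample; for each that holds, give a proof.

Both implications hold.

(→) Suppose m ≡ 37 (mod 40); write m = 40j + 37. Since 8 ∣ 40, reducing mod 8 gives m ≡ 37 ≡ 5 (mod 8); since 5 ∣ 40, reducing mod 5 gives m ≡ 37 ≡ 2 (mod 5).

(←) Conversely, if m ≡ 5 (mod 8) and m ≡ 2 (mod 5), then by the Chinese remainder theorem m ≡ 37 (mod 40). This is exactly m ≡ 37 (mod 40).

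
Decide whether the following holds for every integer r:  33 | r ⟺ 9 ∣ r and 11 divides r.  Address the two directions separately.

[⇒] This fails: take r = 33. Certainly 33 ∣ 33, but 9 ∤ 33.

[⇐] Suppose 9 ∣ r and 11 ∣ r. Any common multiple of 9 and 11 is a multiple of their lcm; here gcd(9, 11) = 1, so lcm(9, 11) = 9·11 = 99, so 99 ∣ r. Since 33 ∣ 99, it follows that 33 ∣ r.

Only the converse holds.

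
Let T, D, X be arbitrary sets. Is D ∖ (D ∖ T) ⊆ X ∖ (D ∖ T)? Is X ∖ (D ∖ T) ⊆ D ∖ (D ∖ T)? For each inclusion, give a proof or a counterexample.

(⊆) fails and (⊇) fails.

(⟹) This inclusion fails. Take T = {1}, D = {1}, X = ∅; then 1 ∈ D ∖ (D ∖ T) but 1 ∉ X ∖ (D ∖ T).

(⟸) This inclusion fails. Take T = ∅, D = ∅, X = {1}; then 1 ∈ X ∖ (D ∖ T) but 1 ∉ D ∖ (D ∖ T).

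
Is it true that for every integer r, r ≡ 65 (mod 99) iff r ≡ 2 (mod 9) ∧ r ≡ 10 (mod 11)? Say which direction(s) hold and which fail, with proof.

[⇒] Suppose r ≡ 65 (mod 99); write r = 99j + 65. Since 9 ∣ 99, reducing mod 9 gives r ≡ 65 ≡ 2 (mod 9); since 11 ∣ 99, reducing mod 11 gives r ≡ 65 ≡ 10 (mod 11).

[⇐] Conversely, if r ≡ 2 (mod 9) and r ≡ 10 (mod 11), then by the Chinese remainder theorem r ≡ 65 (mod 99). This is exactly r ≡ 65 (mod 99).

Both directions hold.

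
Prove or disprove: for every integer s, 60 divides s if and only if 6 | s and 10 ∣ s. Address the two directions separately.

(⇒) holds; (⇐) fails.

(⟹) If 60 ∣ s, write s = 60q. Since 60 = 10·6, s = 6·(10q), so 6 ∣ s; and since 60 = 6·10, s = 10·(6q), so 10 ∣ s.

(⟸) This fails: take s = 30. Both 6 ∣ 30 and 10 ∣ 30, yet 30 is not a multiple of 60 (since 30 = 0·60 + 30), so 60 ∤ 30.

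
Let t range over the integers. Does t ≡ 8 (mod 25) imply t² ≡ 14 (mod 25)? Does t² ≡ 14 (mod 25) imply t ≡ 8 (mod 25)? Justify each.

Not equivalent: only (⇒) holds.

[⇒] Suppose t ≡ 8 (mod 25). Write t = 25j + 8. Then (25j + 8)² = 625j² + 400j + 64 = 25(25j² + 16j + 2) + 14, so t² ≡ 14 (mod 25).

[⇐] This fails: take t = 17. Then 17² = 289 ≡ 14 (mod 25), yet 17 ≡ 17 (mod 25), not 8.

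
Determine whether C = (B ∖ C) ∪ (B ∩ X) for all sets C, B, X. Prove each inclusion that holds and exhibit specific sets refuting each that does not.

Both inclusions fail.

Forward inclusion. This inclusion fails. Take C = {1}, B = ∅, X = ∅; then 1 ∈ C but 1 ∉ (B ∖ C) ∪ (B ∩ X).

Reverse inclusion. This inclusion fails. Take C = ∅, B = {1}, X = ∅; then 1 ∈ (B ∖ C) ∪ (B ∩ X) but 1 ∉ C.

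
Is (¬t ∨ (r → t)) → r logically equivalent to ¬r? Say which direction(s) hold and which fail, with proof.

(→) This fails. Under t = F, r = T, the left side is true but the right side is false.

(←) This fails. Under t = F, r = F, the left side is false but the right side is true.

Both directions fail.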